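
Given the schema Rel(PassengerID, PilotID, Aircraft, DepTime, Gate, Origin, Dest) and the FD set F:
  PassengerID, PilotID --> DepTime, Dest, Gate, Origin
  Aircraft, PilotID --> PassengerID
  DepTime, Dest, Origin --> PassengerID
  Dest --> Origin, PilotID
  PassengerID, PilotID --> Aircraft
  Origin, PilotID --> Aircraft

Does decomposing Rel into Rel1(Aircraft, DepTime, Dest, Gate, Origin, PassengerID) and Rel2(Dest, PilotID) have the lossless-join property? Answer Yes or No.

Common attributes: {Dest}; their closure is {Aircraft, DepTime, Dest, Gate, Origin, PassengerID, PilotID}.
This includes all of Rel1, so the common attributes are a superkey of Rel1 — the join is lossless.

Yes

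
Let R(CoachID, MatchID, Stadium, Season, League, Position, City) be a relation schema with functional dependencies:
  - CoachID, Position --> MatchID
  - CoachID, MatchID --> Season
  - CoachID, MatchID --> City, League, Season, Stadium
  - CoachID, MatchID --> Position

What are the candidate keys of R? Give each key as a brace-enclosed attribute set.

No FD produces {CoachID}, so it must be in every candidate key.
Closure of {CoachID, MatchID} is {City, CoachID, League, MatchID, Position, Season, Stadium}, the whole schema; {CoachID, MatchID} is a candidate key.
Closure of {CoachID, Position} is {City, CoachID, League, MatchID, Position, Season, Stadium}, the whole schema; {CoachID, Position} is a candidate key.
These are minimal and exhaustive — every other superkey contains one of them.

{CoachID, MatchID}, {CoachID, Position}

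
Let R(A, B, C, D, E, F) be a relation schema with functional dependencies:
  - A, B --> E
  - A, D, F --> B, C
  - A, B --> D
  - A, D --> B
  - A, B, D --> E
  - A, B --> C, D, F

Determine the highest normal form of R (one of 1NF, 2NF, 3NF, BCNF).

BCNF

Candidate keys: {A, B}, {A, D}. Prime attributes: {A, B, D}.
Each dependency's left side is a superkey — BCNF holds.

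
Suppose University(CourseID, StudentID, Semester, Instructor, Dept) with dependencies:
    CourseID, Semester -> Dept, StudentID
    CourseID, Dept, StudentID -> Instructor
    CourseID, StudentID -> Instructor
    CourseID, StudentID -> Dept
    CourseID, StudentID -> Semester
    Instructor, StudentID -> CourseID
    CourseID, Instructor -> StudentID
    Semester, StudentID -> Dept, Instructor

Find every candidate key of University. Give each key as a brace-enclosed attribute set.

{CourseID, Instructor}⁺ = {CourseID, Dept, Instructor, Semester, StudentID} — all of the relation — so {CourseID, Instructor} is a candidate key.
{CourseID, Semester}⁺ = {CourseID, Dept, Instructor, Semester, StudentID} — all of the relation — so {CourseID, Semester} is a candidate key.
{CourseID, StudentID}⁺ = {CourseID, Dept, Instructor, Semester, StudentID} — all of the relation — so {CourseID, StudentID} is a candidate key.
{Instructor, StudentID}⁺ = {CourseID, Dept, Instructor, Semester, StudentID} — all of the relation — so {Instructor, StudentID} is a candidate key.
{Semester, StudentID}⁺ = {CourseID, Dept, Instructor, Semester, StudentID} — all of the relation — so {Semester, StudentID} is a candidate key.
These are minimal and exhaustive — every other superkey contains one of them.

{CourseID, Instructor}, {CourseID, Semester}, {CourseID, StudentID}, {Instructor, StudentID}, {Semester, StudentID}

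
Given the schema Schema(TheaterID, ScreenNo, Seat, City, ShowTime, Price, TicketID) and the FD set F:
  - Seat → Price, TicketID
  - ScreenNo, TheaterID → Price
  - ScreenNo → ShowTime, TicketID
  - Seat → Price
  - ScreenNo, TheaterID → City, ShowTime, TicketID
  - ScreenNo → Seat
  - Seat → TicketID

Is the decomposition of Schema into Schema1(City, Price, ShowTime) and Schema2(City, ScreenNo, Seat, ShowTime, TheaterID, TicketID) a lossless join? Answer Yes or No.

No

Common attributes: {City, ShowTime}; their closure is {City, ShowTime}.
The closure covers neither Schema1 nor Schema2 entirely; the join is not lossless.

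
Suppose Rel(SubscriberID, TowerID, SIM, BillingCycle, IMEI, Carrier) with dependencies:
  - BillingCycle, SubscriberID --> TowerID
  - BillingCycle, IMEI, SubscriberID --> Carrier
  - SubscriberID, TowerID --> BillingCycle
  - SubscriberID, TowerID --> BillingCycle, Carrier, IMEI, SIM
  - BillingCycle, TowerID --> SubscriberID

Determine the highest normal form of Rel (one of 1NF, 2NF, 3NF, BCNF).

Candidate keys: {BillingCycle, SubscriberID}, {BillingCycle, TowerID}, {SubscriberID, TowerID}. Prime attributes: {BillingCycle, SubscriberID, TowerID}.
Each dependency's left side is a superkey — BCNF holds.

BCNF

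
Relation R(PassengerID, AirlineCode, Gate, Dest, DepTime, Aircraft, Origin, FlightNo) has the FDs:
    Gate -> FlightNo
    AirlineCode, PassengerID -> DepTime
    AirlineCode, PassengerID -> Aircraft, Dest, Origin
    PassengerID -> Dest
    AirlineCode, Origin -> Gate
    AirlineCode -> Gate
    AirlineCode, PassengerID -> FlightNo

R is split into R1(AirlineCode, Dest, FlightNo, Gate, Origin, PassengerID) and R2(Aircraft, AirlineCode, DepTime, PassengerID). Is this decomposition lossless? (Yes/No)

R1 ∩ R2 = {AirlineCode, PassengerID}; its closure under F is {Aircraft, AirlineCode, DepTime, Dest, FlightNo, Gate, Origin, PassengerID}.
This includes all of R1, so the common attributes are a superkey of R1 — the join is lossless.

Yes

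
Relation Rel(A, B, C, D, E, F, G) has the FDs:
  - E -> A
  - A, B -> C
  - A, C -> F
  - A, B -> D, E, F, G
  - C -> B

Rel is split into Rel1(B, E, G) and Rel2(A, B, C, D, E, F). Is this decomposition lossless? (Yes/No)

Rel1 ∩ Rel2 = {B, E}; its closure under F is {A, B, C, D, E, F, G}.
This includes all of Rel1, so the common attributes are a superkey of Rel1 — the join is lossless.

Yes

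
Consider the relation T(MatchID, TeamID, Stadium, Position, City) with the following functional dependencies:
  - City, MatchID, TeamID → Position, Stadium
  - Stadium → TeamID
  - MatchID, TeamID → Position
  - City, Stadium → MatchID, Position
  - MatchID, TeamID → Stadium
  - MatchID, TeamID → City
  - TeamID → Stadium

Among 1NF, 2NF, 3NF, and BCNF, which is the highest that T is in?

Candidate keys: {City, Stadium}, {City, TeamID}, {MatchID, Stadium}, {MatchID, TeamID}. Prime attributes: {City, MatchID, Stadium, TeamID}.
For Stadium → TeamID we have {Stadium}⁺ = {Stadium, TeamID}; {Stadium} is not a superkey, so BCNF fails.
But every attribute on its right side ({TeamID}) is prime, and the same holds for every other non-superkey FD, so 3NF still holds.

3NF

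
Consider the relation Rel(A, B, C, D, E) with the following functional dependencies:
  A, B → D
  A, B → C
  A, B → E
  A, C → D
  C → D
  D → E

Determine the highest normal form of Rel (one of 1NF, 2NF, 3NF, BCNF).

2NF

Candidate key: {A, B}. Prime attributes: {A, B}.
For A, C → D we have {A, C}⁺ = {A, C, D, E}; {A, C} is not a superkey, so BCNF fails.
A, C → D has non-prime {D} on the right and a non-superkey on the left, so 3NF fails.
No proper subset of a key has a non-prime attribute in its closure, so there is no partial dependency; 2NF holds.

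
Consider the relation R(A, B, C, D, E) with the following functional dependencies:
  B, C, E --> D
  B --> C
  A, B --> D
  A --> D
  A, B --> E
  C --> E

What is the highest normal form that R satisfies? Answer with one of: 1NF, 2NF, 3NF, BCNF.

1NF

Candidate key: {A, B}. Prime attributes: {A, B}.
B, C, E --> D: {B, C, E}⁺ = {B, C, D, E}, which is not all of the attributes, so the left side is not a superkey — BCNF is violated.
B, C, E --> D determines the non-prime attribute {D} from a non-superkey — 3NF is violated.
Since {A} ⊂ {A, B} and {A}⁺ ⊇ {D} with {D} non-prime, there is a partial dependency; 2NF fails.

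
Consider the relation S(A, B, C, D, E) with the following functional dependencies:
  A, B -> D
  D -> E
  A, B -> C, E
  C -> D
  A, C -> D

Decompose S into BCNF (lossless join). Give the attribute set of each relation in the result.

{A, B, C}; {C, D}; {D, E}

Candidate key of the original relation: {A, B}.
In {A, B, C, D, E}, {D} is not a superkey ({D}⁺ restricted to this set is {D, E}), so split on D -> E into {D, E} and {A, B, C, D}.
{D, E}: every determinant is a superkey — BCNF.
In {A, B, C, D}, {C} is not a superkey ({C}⁺ restricted to this set is {C, D}), so split on C -> D into {C, D} and {A, B, C}.
{C, D}: every determinant is a superkey — BCNF.
{A, B, C}: every determinant is a superkey — BCNF.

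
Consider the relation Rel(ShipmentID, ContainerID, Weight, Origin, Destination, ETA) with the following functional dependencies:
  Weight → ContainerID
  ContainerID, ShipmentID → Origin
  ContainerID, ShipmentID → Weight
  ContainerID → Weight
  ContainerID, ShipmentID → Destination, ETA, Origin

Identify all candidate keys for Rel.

{ShipmentID} never appears on the right of any FD, so every key must include it.
Closure of {ContainerID, ShipmentID} is {ContainerID, Destination, ETA, Origin, ShipmentID, Weight}, the whole schema; {ContainerID, ShipmentID} is a candidate key.
Closure of {ShipmentID, Weight} is {ContainerID, Destination, ETA, Origin, ShipmentID, Weight}, the whole schema; {ShipmentID, Weight} is a candidate key.
No proper subset of any of these is a key, and no other minimal superkey exists.

{ContainerID, ShipmentID}, {ShipmentID, Weight}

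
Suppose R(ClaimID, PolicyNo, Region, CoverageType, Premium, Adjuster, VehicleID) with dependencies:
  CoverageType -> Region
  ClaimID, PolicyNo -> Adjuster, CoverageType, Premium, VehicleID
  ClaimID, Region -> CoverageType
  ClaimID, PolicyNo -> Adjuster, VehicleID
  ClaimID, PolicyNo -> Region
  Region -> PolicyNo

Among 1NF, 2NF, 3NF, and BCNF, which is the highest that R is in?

Candidate keys: {ClaimID, CoverageType}, {ClaimID, PolicyNo}, {ClaimID, Region}. Prime attributes: {ClaimID, CoverageType, PolicyNo, Region}.
CoverageType -> Region breaks BCNF: {CoverageType}⁺ = {CoverageType, PolicyNo, Region}, so {CoverageType} is not a superkey.
Since {Region} ⊆ prime attributes and every other non-superkey FD also has a prime right side, the schema is in 3NF.

3NF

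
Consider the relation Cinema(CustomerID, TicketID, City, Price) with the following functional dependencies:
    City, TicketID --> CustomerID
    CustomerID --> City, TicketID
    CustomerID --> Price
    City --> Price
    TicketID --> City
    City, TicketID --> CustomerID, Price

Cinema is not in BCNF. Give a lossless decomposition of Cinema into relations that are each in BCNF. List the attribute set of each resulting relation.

Candidate keys of the original relation: {CustomerID}, {TicketID}.
In {City, CustomerID, Price, TicketID}, {City} is not a superkey ({City}⁺ restricted to this set is {City, Price}), so split on City --> Price into {City, Price} and {City, CustomerID, TicketID}.
{City, Price} is in BCNF.
{City, CustomerID, TicketID} is in BCNF.

{City, CustomerID, TicketID}; {City, Price}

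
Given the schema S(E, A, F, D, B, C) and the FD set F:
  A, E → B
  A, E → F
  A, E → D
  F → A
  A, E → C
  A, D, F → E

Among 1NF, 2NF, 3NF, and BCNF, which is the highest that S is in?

3NF

Candidate keys: {A, E}, {D, F}, {E, F}. Prime attributes: {A, D, E, F}.
F → A breaks BCNF: {F}⁺ = {A, F}, so {F} is not a superkey.
But every attribute on its right side ({A}) is prime, and the same holds for every other non-superkey FD, so 3NF still holds.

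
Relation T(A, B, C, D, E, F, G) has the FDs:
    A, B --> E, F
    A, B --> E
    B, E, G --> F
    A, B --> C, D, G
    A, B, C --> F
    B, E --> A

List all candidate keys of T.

{B} never appears on the right of any FD, so every key must include it.
{A, B}⁺ = {A, B, C, D, E, F, G} — all of the relation — so {A, B} is a candidate key.
{B, E}⁺ = {A, B, C, D, E, F, G} — all of the relation — so {B, E} is a candidate key.
These are minimal and exhaustive — every other superkey contains one of them.

{A, B}, {B, E}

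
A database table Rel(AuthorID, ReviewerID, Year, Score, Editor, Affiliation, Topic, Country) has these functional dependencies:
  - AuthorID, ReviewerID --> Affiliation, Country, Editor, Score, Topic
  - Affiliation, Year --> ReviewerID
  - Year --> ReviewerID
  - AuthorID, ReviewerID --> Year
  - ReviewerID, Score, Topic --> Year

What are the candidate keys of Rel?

{AuthorID, ReviewerID}, {AuthorID, Year}

Attributes never on any right-hand side: {AuthorID} — every candidate key must contain it.
{AuthorID, ReviewerID}⁺ = {Affiliation, AuthorID, Country, Editor, ReviewerID, Score, Topic, Year} — all of the relation — so {AuthorID, ReviewerID} is a candidate key.
{AuthorID, Year}⁺ = {Affiliation, AuthorID, Country, Editor, ReviewerID, Score, Topic, Year} — all of the relation — so {AuthorID, Year} is a candidate key.
These are minimal and exhaustive — every other superkey contains one of them.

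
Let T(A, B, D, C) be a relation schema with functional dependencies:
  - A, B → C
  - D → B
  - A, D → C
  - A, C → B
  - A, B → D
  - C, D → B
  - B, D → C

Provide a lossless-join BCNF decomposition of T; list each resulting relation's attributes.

Candidate keys of the original relation: {A, B}, {A, C}, {A, D}.
Within {A, B, C, D}: {D}⁺ ∩ {A, B, C, D} = {B, C, D}, not the whole set, so D → B, C violates BCNF; decompose into {B, C, D} and {A, D}.
{B, C, D} has no BCNF violation.
{A, D} has no BCNF violation.

{A, D}; {B, C, D}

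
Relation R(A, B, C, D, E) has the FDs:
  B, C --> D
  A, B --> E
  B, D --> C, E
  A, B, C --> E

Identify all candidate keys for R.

{A, B, C}, {A, B, D}

Attributes never on any right-hand side: {A, B} — every candidate key must contain all of them.
{A, B, C}⁺ = {A, B, C, D, E} — all of the relation — so {A, B, C} is a candidate key.
{A, B, D}⁺ = {A, B, C, D, E} — all of the relation — so {A, B, D} is a candidate key.
These are minimal and exhaustive — every other superkey contains one of them.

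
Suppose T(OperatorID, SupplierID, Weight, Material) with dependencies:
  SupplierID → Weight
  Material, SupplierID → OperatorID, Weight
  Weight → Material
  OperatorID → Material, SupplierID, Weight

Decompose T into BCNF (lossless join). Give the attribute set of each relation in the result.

Candidate keys of the original relation: {OperatorID}, {SupplierID}.
{Material, OperatorID, SupplierID, Weight}: {Weight} determines {Material, Weight} here but is not a superkey — split on Weight → Material, giving {Material, Weight} and {OperatorID, SupplierID, Weight}.
{Material, Weight}: every determinant is a superkey — BCNF.
{OperatorID, SupplierID, Weight}: every determinant is a superkey — BCNF.

{Material, Weight}; {OperatorID, SupplierID, Weight}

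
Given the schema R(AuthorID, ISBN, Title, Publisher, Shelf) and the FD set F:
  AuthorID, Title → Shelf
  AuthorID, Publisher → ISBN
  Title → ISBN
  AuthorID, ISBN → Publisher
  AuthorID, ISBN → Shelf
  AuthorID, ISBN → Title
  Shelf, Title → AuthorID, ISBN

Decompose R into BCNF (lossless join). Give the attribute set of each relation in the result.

Candidate keys of the original relation: {AuthorID, ISBN}, {AuthorID, Publisher}, {AuthorID, Title}, {Shelf, Title}.
In {AuthorID, ISBN, Publisher, Shelf, Title}, {Title} is not a superkey ({Title}⁺ restricted to this set is {ISBN, Title}), so split on Title → ISBN into {ISBN, Title} and {AuthorID, Publisher, Shelf, Title}.
{ISBN, Title}: every determinant is a superkey — BCNF.
{AuthorID, Publisher, Shelf, Title}: every determinant is a superkey — BCNF.

{AuthorID, Publisher, Shelf, Title}; {ISBN, Title}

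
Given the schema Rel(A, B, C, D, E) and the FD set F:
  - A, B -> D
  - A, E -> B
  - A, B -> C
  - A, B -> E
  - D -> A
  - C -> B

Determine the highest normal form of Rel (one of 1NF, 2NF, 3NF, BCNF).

Candidate keys: {A, B}, {A, C}, {A, E}, {B, D}, {C, D}, {D, E}. Prime attributes: {A, B, C, D, E}.
D -> A: {D}⁺ = {A, D}, which is not all of the attributes, so the left side is not a superkey — BCNF is violated.
Its right-hand attributes {A} are all prime, as are those of every other non-superkey FD — the relation is in 3NF.

3NF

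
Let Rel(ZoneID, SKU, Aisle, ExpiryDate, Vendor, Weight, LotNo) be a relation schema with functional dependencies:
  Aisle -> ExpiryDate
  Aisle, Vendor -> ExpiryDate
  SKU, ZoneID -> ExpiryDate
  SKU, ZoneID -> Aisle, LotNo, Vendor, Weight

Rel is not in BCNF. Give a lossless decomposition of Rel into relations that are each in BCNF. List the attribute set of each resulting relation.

Candidate key of the original relation: {SKU, ZoneID}.
Within {Aisle, ExpiryDate, LotNo, SKU, Vendor, Weight, ZoneID}: {Aisle}⁺ ∩ {Aisle, ExpiryDate, LotNo, SKU, Vendor, Weight, ZoneID} = {Aisle, ExpiryDate}, not the whole set, so Aisle -> ExpiryDate violates BCNF; decompose into {Aisle, ExpiryDate} and {Aisle, LotNo, SKU, Vendor, Weight, ZoneID}.
{Aisle, ExpiryDate} has no BCNF violation.
{Aisle, LotNo, SKU, Vendor, Weight, ZoneID} has no BCNF violation.

{Aisle, ExpiryDate}; {Aisle, LotNo, SKU, Vendor, Weight, ZoneID}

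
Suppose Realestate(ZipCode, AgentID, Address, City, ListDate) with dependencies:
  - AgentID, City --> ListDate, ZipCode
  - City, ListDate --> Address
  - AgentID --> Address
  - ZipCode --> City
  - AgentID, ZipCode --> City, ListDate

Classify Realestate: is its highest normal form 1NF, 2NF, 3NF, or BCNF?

Candidate keys: {AgentID, City}, {AgentID, ZipCode}. Prime attributes: {AgentID, City, ZipCode}.
For City, ListDate --> Address we have {City, ListDate}⁺ = {Address, City, ListDate}; {City, ListDate} is not a superkey, so BCNF fails.
City, ListDate --> Address determines the non-prime attribute {Address} from a non-superkey — 3NF is violated.
{AgentID} is a proper subset of the key {AgentID, City}, and {AgentID}⁺ contains the non-prime attribute {Address} — a partial dependency, so 2NF is violated.

1NF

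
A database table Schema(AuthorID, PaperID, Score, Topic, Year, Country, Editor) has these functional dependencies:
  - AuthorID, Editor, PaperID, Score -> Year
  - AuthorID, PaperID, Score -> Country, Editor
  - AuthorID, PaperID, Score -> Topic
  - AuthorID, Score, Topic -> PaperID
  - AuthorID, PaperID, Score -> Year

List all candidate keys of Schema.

No FD produces {AuthorID, Score}, so they must be in every candidate key.
{AuthorID, PaperID, Score}⁺ = {AuthorID, Country, Editor, PaperID, Score, Topic, Year}, which is every attribute, so {AuthorID, PaperID, Score} is a candidate key.
{AuthorID, Score, Topic}⁺ = {AuthorID, Country, Editor, PaperID, Score, Topic, Year}, which is every attribute, so {AuthorID, Score, Topic} is a candidate key.
These are minimal and exhaustive — every other superkey contains one of them.

{AuthorID, PaperID, Score}, {AuthorID, Score, Topic}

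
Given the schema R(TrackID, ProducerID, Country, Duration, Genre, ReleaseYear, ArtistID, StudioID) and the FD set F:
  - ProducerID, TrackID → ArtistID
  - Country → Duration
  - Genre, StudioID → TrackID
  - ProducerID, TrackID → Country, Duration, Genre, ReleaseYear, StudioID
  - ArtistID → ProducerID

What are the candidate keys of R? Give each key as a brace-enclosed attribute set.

Closure of {ArtistID, TrackID} is {ArtistID, Country, Duration, Genre, ProducerID, ReleaseYear, StudioID, TrackID}, the whole schema; {ArtistID, TrackID} is a candidate key.
Closure of {ProducerID, TrackID} is {ArtistID, Country, Duration, Genre, ProducerID, ReleaseYear, StudioID, TrackID}, the whole schema; {ProducerID, TrackID} is a candidate key.
Closure of {ArtistID, Genre, StudioID} is {ArtistID, Country, Duration, Genre, ProducerID, ReleaseYear, StudioID, TrackID}, the whole schema; {ArtistID, Genre, StudioID} is a candidate key.
Closure of {Genre, ProducerID, StudioID} is {ArtistID, Country, Duration, Genre, ProducerID, ReleaseYear, StudioID, TrackID}, the whole schema; {Genre, ProducerID, StudioID} is a candidate key.
Any other superkey properly contains one of these, so there are no further candidate keys.

{ArtistID, Genre, StudioID}, {ArtistID, TrackID}, {Genre, ProducerID, StudioID}, {ProducerID, TrackID}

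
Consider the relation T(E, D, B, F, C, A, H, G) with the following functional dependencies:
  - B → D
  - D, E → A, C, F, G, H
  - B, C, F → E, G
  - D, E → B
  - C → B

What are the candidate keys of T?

{B, E}, {C, E}, {C, F}, {D, E}

{B, E} is a candidate key since {B, E}⁺ = {A, B, C, D, E, F, G, H} covers every attribute.
{C, E} is a candidate key since {C, E}⁺ = {A, B, C, D, E, F, G, H} covers every attribute.
{C, F} is a candidate key since {C, F}⁺ = {A, B, C, D, E, F, G, H} covers every attribute.
{D, E} is a candidate key since {D, E}⁺ = {A, B, C, D, E, F, G, H} covers every attribute.
No proper subset of any of these is a key, and no other minimal superkey exists.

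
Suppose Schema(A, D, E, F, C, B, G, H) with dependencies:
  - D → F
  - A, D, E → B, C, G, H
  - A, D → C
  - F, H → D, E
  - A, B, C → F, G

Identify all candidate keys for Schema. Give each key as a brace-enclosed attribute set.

{A, B, C, H}, {A, D, E}, {A, D, H}, {A, F, H}

{A} never appears on the right of any FD, so every key must include it.
{A, D, E} is a candidate key since {A, D, E}⁺ = {A, B, C, D, E, F, G, H} covers every attribute.
{A, D, H} is a candidate key since {A, D, H}⁺ = {A, B, C, D, E, F, G, H} covers every attribute.
{A, F, H} is a candidate key since {A, F, H}⁺ = {A, B, C, D, E, F, G, H} covers every attribute.
{A, B, C, H} is a candidate key since {A, B, C, H}⁺ = {A, B, C, D, E, F, G, H} covers every attribute.
Any other superkey properly contains one of these, so there are no further candidate keys.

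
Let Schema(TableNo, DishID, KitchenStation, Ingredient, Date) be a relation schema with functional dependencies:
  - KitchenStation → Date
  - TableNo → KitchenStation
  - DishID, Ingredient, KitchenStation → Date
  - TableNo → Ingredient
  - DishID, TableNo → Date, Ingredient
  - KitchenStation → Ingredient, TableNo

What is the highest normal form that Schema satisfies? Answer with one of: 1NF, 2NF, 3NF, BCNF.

Candidate keys: {DishID, KitchenStation}, {DishID, TableNo}. Prime attributes: {DishID, KitchenStation, TableNo}.
For KitchenStation → Date we have {KitchenStation}⁺ = {Date, Ingredient, KitchenStation, TableNo}; {KitchenStation} is not a superkey, so BCNF fails.
Because {Date} is non-prime and the left side of KitchenStation → Date is not a superkey, the relation is not in 3NF.
Since {KitchenStation} ⊂ {DishID, KitchenStation} and {KitchenStation}⁺ ⊇ {Date, Ingredient} with {Date, Ingredient} non-prime, there is a partial dependency; 2NF fails.

1NF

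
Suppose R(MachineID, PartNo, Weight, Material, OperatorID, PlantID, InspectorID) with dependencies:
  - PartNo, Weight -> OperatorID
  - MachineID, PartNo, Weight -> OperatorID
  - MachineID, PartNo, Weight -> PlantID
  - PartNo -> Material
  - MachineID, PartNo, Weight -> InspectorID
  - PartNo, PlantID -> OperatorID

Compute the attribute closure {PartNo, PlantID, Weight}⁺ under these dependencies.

Start with {PartNo, PlantID, Weight}.
PartNo, Weight -> OperatorID applies; add {OperatorID} → now {OperatorID, PartNo, PlantID, Weight}.
PartNo -> Material applies; add {Material} → now {Material, OperatorID, PartNo, PlantID, Weight}.
No further FD applies.

{Material, OperatorID, PartNo, PlantID, Weight}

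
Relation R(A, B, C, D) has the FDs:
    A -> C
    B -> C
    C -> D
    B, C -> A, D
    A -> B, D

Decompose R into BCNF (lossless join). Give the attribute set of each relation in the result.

Candidate keys of the original relation: {A}, {B}.
Within {A, B, C, D}: {C}⁺ ∩ {A, B, C, D} = {C, D}, not the whole set, so C -> D violates BCNF; decompose into {C, D} and {A, B, C}.
{C, D}: every determinant is a superkey — BCNF.
{A, B, C}: every determinant is a superkey — BCNF.

{A, B, C}; {C, D}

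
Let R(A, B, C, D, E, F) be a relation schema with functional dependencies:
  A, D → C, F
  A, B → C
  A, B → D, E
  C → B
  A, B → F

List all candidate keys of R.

{A, B}, {A, C}, {A, D}

Attributes never on any right-hand side: {A} — every candidate key must contain it.
{A, B}⁺ = {A, B, C, D, E, F}, which is every attribute, so {A, B} is a candidate key.
{A, C}⁺ = {A, B, C, D, E, F}, which is every attribute, so {A, C} is a candidate key.
{A, D}⁺ = {A, B, C, D, E, F}, which is every attribute, so {A, D} is a candidate key.
These are minimal and exhaustive — every other superkey contains one of them.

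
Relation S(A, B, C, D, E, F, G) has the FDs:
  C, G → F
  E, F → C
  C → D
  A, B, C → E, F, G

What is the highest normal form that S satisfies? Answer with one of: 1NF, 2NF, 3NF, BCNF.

1NF

Candidate keys: {A, B, C}, {A, B, E, F}. Prime attributes: {A, B, C, E, F}.
C, G → F: {C, G}⁺ = {C, D, F, G}, which is not all of the attributes, so the left side is not a superkey — BCNF is violated.
Because {D} is non-prime and the left side of C → D is not a superkey, the relation is not in 3NF.
Since {C} ⊂ {A, B, C} and {C}⁺ ⊇ {D} with {D} non-prime, there is a partial dependency; 2NF fails.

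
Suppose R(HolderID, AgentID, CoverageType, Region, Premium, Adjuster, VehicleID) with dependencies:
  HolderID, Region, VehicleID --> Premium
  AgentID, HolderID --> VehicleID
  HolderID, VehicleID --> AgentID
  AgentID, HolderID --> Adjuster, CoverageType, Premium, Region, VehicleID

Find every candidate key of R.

{AgentID, HolderID}, {HolderID, VehicleID}

Attributes never on any right-hand side: {HolderID} — every candidate key must contain it.
{AgentID, HolderID}⁺ = {Adjuster, AgentID, CoverageType, HolderID, Premium, Region, VehicleID} — all of the relation — so {AgentID, HolderID} is a candidate key.
{HolderID, VehicleID}⁺ = {Adjuster, AgentID, CoverageType, HolderID, Premium, Region, VehicleID} — all of the relation — so {HolderID, VehicleID} is a candidate key.
No proper subset of any of these is a key, and no other minimal superkey exists.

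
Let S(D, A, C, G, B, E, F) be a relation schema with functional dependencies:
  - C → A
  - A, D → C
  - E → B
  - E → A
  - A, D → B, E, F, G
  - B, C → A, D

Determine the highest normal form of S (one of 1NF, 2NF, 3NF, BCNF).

3NF

Candidate keys: {A, D}, {B, C}, {C, D}, {C, E}, {D, E}. Prime attributes: {A, B, C, D, E}.
For C → A we have {C}⁺ = {A, C}; {C} is not a superkey, so BCNF fails.
Its right-hand attributes {A} are all prime, as are those of every other non-superkey FD — the relation is in 3NF.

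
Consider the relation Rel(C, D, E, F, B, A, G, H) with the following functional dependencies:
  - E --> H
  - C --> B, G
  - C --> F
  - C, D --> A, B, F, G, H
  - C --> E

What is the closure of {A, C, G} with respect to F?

{A, B, C, E, F, G, H}

Start with {A, C, G}.
C --> B, G applies; add {B} → now {A, B, C, G}.
C --> F applies; add {F} → now {A, B, C, F, G}.
C --> E applies; add {E} → now {A, B, C, E, F, G}.
E --> H applies; add {H} → now {A, B, C, E, F, G, H}.
No further FD applies.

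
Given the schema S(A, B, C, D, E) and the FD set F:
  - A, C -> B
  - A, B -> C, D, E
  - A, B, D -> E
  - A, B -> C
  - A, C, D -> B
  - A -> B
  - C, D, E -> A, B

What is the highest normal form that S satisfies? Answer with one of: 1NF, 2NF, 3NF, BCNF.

Candidate keys: {A}, {C, D, E}. Prime attributes: {A, C, D, E}.
The left-hand side of every FD is a superkey, so BCNF is satisfied.

BCNF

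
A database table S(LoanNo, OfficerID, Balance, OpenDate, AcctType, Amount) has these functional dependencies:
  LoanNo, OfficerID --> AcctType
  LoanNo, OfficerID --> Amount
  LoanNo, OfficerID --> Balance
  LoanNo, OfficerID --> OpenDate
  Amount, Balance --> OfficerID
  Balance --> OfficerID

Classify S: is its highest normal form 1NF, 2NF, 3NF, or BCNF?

Candidate keys: {Balance, LoanNo}, {LoanNo, OfficerID}. Prime attributes: {Balance, LoanNo, OfficerID}.
For Amount, Balance --> OfficerID we have {Amount, Balance}⁺ = {Amount, Balance, OfficerID}; {Amount, Balance} is not a superkey, so BCNF fails.
Since {OfficerID} ⊆ prime attributes and every other non-superkey FD also has a prime right side, the schema is in 3NF.

3NF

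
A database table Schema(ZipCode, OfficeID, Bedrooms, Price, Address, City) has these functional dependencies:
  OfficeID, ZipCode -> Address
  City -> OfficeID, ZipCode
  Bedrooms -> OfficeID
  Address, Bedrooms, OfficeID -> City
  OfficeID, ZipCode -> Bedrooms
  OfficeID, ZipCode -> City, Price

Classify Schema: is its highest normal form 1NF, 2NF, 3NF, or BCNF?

Candidate keys: {Address, Bedrooms}, {Bedrooms, ZipCode}, {City}, {OfficeID, ZipCode}. Prime attributes: {Address, Bedrooms, City, OfficeID, ZipCode}.
Bedrooms -> OfficeID: {Bedrooms}⁺ = {Bedrooms, OfficeID}, which is not all of the attributes, so the left side is not a superkey — BCNF is violated.
But every attribute on its right side ({OfficeID}) is prime, and the same holds for every other non-superkey FD, so 3NF still holds.

3NF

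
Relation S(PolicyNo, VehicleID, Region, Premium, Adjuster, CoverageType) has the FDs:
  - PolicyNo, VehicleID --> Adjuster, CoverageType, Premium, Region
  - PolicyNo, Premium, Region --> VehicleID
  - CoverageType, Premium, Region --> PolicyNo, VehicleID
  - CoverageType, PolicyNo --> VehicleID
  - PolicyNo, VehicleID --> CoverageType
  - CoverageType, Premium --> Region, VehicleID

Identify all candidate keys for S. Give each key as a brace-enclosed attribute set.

{CoverageType, PolicyNo}⁺ = {Adjuster, CoverageType, PolicyNo, Premium, Region, VehicleID}, which is every attribute, so {CoverageType, PolicyNo} is a candidate key.
{CoverageType, Premium}⁺ = {Adjuster, CoverageType, PolicyNo, Premium, Region, VehicleID}, which is every attribute, so {CoverageType, Premium} is a candidate key.
{PolicyNo, VehicleID}⁺ = {Adjuster, CoverageType, PolicyNo, Premium, Region, VehicleID}, which is every attribute, so {PolicyNo, VehicleID} is a candidate key.
{PolicyNo, Premium, Region}⁺ = {Adjuster, CoverageType, PolicyNo, Premium, Region, VehicleID}, which is every attribute, so {PolicyNo, Premium, Region} is a candidate key.
No proper subset of any of these is a key, and no other minimal superkey exists.

{CoverageType, PolicyNo}, {CoverageType, Premium}, {PolicyNo, Premium, Region}, {PolicyNo, VehicleID}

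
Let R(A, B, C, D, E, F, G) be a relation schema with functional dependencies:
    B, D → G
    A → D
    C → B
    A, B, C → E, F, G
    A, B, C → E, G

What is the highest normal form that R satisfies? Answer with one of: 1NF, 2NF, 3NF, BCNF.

1NF

Candidate key: {A, C}. Prime attributes: {A, C}.
B, D → G breaks BCNF: {B, D}⁺ = {B, D, G}, so {B, D} is not a superkey.
B, D → G has non-prime {G} on the right and a non-superkey on the left, so 3NF fails.
The proper key subset {A} of {A, C} determines non-prime {D}, so the relation is not even in 2NF.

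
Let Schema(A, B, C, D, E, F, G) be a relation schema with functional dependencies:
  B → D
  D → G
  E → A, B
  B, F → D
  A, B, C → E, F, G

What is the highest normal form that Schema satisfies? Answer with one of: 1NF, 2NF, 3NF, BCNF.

1NF

Candidate keys: {A, B, C}, {C, E}. Prime attributes: {A, B, C, E}.
B → D: {B}⁺ = {B, D, G}, which is not all of the attributes, so the left side is not a superkey — BCNF is violated.
Because {D} is non-prime and the left side of B → D is not a superkey, the relation is not in 3NF.
The proper key subset {E} of {C, E} determines non-prime {D, G}, so the relation is not even in 2NF.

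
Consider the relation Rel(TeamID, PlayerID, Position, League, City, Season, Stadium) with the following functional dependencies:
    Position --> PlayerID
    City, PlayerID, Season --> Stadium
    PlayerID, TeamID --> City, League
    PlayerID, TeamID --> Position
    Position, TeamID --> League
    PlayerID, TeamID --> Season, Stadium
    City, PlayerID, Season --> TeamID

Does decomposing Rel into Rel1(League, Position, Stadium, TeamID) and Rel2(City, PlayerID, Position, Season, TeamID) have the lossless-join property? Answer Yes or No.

Common attributes: {Position, TeamID}; their closure is {City, League, PlayerID, Position, Season, Stadium, TeamID}.
This includes all of Rel1, so the common attributes are a superkey of Rel1 — the join is lossless.

Yes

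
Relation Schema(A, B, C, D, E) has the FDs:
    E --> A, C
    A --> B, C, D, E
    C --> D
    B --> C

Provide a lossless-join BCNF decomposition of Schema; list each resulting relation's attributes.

{A, B, E}; {B, C}; {C, D}

Candidate keys of the original relation: {A}, {E}.
{A, B, C, D, E}: {C} determines {C, D} here but is not a superkey — split on C --> D, giving {C, D} and {A, B, C, E}.
{C, D}: every determinant is a superkey — BCNF.
{A, B, C, E}: {B} determines {B, C} here but is not a superkey — split on B --> C, giving {B, C} and {A, B, E}.
{B, C}: every determinant is a superkey — BCNF.
{A, B, E}: every determinant is a superkey — BCNF.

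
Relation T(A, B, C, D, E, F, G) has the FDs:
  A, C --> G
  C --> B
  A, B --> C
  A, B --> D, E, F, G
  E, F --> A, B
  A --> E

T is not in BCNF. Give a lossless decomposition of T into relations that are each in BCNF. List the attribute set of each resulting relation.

Candidate keys of the original relation: {A, B}, {A, C}, {A, F}, {E, F}.
{A, B, C, D, E, F, G}: {C} determines {B, C} here but is not a superkey — split on C --> B, giving {B, C} and {A, C, D, E, F, G}.
{B, C} has no BCNF violation.
{A, C, D, E, F, G}: {A} determines {A, E} here but is not a superkey — split on A --> E, giving {A, E} and {A, C, D, F, G}.
{A, E} has no BCNF violation.
{A, C, D, F, G} has no BCNF violation.

{A, C, D, F, G}; {A, E}; {B, C}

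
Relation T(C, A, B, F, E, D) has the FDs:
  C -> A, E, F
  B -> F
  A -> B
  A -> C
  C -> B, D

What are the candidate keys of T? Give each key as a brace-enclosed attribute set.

{A}, {C}

{A}⁺ = {A, B, C, D, E, F} — all of the relation — so {A} is a candidate key.
{C}⁺ = {A, B, C, D, E, F} — all of the relation — so {C} is a candidate key.
These are minimal and exhaustive — every other superkey contains one of them.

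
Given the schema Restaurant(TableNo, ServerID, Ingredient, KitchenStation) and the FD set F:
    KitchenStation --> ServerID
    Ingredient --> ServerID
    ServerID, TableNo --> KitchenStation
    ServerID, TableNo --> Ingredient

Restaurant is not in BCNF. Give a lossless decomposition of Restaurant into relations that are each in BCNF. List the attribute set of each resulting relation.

Candidate keys of the original relation: {Ingredient, TableNo}, {KitchenStation, TableNo}, {ServerID, TableNo}.
{Ingredient, KitchenStation, ServerID, TableNo}: {KitchenStation} determines {KitchenStation, ServerID} here but is not a superkey — split on KitchenStation --> ServerID, giving {KitchenStation, ServerID} and {Ingredient, KitchenStation, TableNo}.
{KitchenStation, ServerID} has no BCNF violation.
{Ingredient, KitchenStation, TableNo} has no BCNF violation.

{Ingredient, KitchenStation, TableNo}; {KitchenStation, ServerID}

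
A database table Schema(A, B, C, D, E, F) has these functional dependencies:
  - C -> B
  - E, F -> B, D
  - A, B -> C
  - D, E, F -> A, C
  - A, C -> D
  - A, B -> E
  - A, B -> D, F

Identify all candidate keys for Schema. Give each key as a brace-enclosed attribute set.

{A, B}, {A, C}, {E, F}

Closure of {A, B} is {A, B, C, D, E, F}, the whole schema; {A, B} is a candidate key.
Closure of {A, C} is {A, B, C, D, E, F}, the whole schema; {A, C} is a candidate key.
Closure of {E, F} is {A, B, C, D, E, F}, the whole schema; {E, F} is a candidate key.
These are minimal and exhaustive — every other superkey contains one of them.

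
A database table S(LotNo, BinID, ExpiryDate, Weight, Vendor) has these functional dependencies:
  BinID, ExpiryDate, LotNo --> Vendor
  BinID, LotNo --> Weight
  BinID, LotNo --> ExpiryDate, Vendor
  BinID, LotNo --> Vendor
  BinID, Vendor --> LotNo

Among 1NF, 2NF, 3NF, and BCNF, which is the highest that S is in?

Candidate keys: {BinID, LotNo}, {BinID, Vendor}. Prime attributes: {BinID, LotNo, Vendor}.
Every FD has a superkey on the left, so the relation is in BCNF.

BCNF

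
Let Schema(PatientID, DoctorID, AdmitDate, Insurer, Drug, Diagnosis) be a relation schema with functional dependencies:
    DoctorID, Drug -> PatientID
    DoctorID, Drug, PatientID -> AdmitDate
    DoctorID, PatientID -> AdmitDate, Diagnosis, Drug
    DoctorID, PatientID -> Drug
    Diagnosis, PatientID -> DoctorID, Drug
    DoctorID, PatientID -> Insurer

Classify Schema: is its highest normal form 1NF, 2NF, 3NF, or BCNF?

BCNF

Candidate keys: {Diagnosis, PatientID}, {DoctorID, Drug}, {DoctorID, PatientID}. Prime attributes: {Diagnosis, DoctorID, Drug, PatientID}.
Each dependency's left side is a superkey — BCNF holds.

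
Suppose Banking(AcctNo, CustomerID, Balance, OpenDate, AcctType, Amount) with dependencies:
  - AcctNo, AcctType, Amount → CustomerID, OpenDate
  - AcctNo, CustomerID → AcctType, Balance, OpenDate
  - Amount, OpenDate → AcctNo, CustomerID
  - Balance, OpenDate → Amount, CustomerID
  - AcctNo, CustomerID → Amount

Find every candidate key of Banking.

{AcctNo, AcctType, Amount}, {AcctNo, CustomerID}, {Amount, OpenDate}, {Balance, OpenDate}

{AcctNo, CustomerID}⁺ = {AcctNo, AcctType, Amount, Balance, CustomerID, OpenDate} — all of the relation — so {AcctNo, CustomerID} is a candidate key.
{Amount, OpenDate}⁺ = {AcctNo, AcctType, Amount, Balance, CustomerID, OpenDate} — all of the relation — so {Amount, OpenDate} is a candidate key.
{Balance, OpenDate}⁺ = {AcctNo, AcctType, Amount, Balance, CustomerID, OpenDate} — all of the relation — so {Balance, OpenDate} is a candidate key.
{AcctNo, AcctType, Amount}⁺ = {AcctNo, AcctType, Amount, Balance, CustomerID, OpenDate} — all of the relation — so {AcctNo, AcctType, Amount} is a candidate key.
No proper subset of any of these is a key, and no other minimal superkey exists.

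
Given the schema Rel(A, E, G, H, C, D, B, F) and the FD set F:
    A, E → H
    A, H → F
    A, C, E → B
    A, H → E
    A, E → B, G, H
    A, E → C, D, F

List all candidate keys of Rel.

{A} never appears on the right of any FD, so every key must include it.
{A, E} is a candidate key since {A, E}⁺ = {A, B, C, D, E, F, G, H} covers every attribute.
{A, H} is a candidate key since {A, H}⁺ = {A, B, C, D, E, F, G, H} covers every attribute.
No proper subset of any of these is a key, and no other minimal superkey exists.

{A, E}, {A, H}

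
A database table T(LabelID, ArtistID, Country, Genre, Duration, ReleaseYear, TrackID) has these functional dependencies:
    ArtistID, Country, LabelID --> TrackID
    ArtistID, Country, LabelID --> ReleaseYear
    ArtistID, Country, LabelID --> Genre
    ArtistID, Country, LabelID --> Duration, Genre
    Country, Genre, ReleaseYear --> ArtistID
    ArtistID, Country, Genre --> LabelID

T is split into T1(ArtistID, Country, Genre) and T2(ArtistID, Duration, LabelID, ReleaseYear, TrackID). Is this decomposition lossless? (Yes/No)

No

The shared attributes are {ArtistID} and {ArtistID}⁺ = {ArtistID}.
Neither T1 nor T2 is contained in that closure, so the decomposition is lossy.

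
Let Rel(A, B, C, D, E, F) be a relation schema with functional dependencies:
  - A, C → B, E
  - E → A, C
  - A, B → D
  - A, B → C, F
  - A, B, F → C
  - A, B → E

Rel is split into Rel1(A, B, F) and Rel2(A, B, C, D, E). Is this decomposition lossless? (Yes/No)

Yes

Rel1 ∩ Rel2 = {A, B}; its closure under F is {A, B, C, D, E, F}.
Since Rel1 ⊆ {A, B, C, D, E, F}, the intersection is a superkey of Rel1; the decomposition is lossless.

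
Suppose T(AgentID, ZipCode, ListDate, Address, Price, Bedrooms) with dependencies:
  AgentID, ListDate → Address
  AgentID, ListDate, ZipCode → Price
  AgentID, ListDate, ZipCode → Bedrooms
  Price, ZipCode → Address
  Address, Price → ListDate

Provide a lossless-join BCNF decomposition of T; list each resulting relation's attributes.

Candidate keys of the original relation: {AgentID, ListDate, ZipCode}, {AgentID, Price, ZipCode}.
{Address, AgentID, Bedrooms, ListDate, Price, ZipCode}: {AgentID, ListDate} determines {Address, AgentID, ListDate} here but is not a superkey — split on AgentID, ListDate → Address, giving {Address, AgentID, ListDate} and {AgentID, Bedrooms, ListDate, Price, ZipCode}.
{Address, AgentID, ListDate}: every determinant is a superkey — BCNF.
{AgentID, Bedrooms, ListDate, Price, ZipCode}: {Price, ZipCode} determines {ListDate, Price, ZipCode} here but is not a superkey — split on Price, ZipCode → ListDate, giving {ListDate, Price, ZipCode} and {AgentID, Bedrooms, Price, ZipCode}.
{ListDate, Price, ZipCode}: every determinant is a superkey — BCNF.
{AgentID, Bedrooms, Price, ZipCode}: every determinant is a superkey — BCNF.

{Address, AgentID, ListDate}; {AgentID, Bedrooms, Price, ZipCode}; {ListDate, Price, ZipCode}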